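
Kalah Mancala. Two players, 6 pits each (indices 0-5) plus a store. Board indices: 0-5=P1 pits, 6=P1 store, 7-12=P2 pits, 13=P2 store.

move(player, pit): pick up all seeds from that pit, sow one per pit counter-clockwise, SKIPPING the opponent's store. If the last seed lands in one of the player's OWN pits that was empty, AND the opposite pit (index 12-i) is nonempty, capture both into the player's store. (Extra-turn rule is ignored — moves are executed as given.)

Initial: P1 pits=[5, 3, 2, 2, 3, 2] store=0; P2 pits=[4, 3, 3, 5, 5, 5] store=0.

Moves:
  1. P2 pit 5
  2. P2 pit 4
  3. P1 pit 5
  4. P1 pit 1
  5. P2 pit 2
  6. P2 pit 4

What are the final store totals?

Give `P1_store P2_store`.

Move 1: P2 pit5 -> P1=[6,4,3,3,3,2](0) P2=[4,3,3,5,5,0](1)
Move 2: P2 pit4 -> P1=[7,5,4,3,3,2](0) P2=[4,3,3,5,0,1](2)
Move 3: P1 pit5 -> P1=[7,5,4,3,3,0](1) P2=[5,3,3,5,0,1](2)
Move 4: P1 pit1 -> P1=[7,0,5,4,4,1](2) P2=[5,3,3,5,0,1](2)
Move 5: P2 pit2 -> P1=[7,0,5,4,4,1](2) P2=[5,3,0,6,1,2](2)
Move 6: P2 pit4 -> P1=[7,0,5,4,4,1](2) P2=[5,3,0,6,0,3](2)

Answer: 2 2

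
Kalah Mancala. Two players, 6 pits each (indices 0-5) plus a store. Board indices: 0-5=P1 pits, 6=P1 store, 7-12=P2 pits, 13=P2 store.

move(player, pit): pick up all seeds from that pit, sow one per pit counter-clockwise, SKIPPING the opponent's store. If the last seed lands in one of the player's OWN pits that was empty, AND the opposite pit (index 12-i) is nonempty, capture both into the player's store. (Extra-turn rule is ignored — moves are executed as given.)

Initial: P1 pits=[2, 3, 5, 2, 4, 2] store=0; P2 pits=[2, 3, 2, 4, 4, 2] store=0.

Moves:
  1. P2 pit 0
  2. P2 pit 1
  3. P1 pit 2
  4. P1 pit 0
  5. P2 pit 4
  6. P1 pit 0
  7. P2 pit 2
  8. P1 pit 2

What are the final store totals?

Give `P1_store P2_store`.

Move 1: P2 pit0 -> P1=[2,3,5,2,4,2](0) P2=[0,4,3,4,4,2](0)
Move 2: P2 pit1 -> P1=[2,3,5,2,4,2](0) P2=[0,0,4,5,5,3](0)
Move 3: P1 pit2 -> P1=[2,3,0,3,5,3](1) P2=[1,0,4,5,5,3](0)
Move 4: P1 pit0 -> P1=[0,4,0,3,5,3](7) P2=[1,0,4,0,5,3](0)
Move 5: P2 pit4 -> P1=[1,5,1,3,5,3](7) P2=[1,0,4,0,0,4](1)
Move 6: P1 pit0 -> P1=[0,6,1,3,5,3](7) P2=[1,0,4,0,0,4](1)
Move 7: P2 pit2 -> P1=[0,6,1,3,5,3](7) P2=[1,0,0,1,1,5](2)
Move 8: P1 pit2 -> P1=[0,6,0,4,5,3](7) P2=[1,0,0,1,1,5](2)

Answer: 7 2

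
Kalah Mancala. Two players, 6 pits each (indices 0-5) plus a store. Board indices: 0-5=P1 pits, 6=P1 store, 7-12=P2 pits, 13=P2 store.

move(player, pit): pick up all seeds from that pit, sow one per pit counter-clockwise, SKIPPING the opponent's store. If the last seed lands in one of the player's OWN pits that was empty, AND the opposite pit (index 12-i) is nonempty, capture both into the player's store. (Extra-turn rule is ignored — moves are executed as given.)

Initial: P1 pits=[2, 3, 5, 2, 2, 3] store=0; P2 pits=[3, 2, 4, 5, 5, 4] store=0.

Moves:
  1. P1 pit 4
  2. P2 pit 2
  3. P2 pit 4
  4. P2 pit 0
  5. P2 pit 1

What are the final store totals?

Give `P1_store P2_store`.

Answer: 1 7

Derivation:
Move 1: P1 pit4 -> P1=[2,3,5,2,0,4](1) P2=[3,2,4,5,5,4](0)
Move 2: P2 pit2 -> P1=[2,3,5,2,0,4](1) P2=[3,2,0,6,6,5](1)
Move 3: P2 pit4 -> P1=[3,4,6,3,0,4](1) P2=[3,2,0,6,0,6](2)
Move 4: P2 pit0 -> P1=[3,4,6,3,0,4](1) P2=[0,3,1,7,0,6](2)
Move 5: P2 pit1 -> P1=[3,0,6,3,0,4](1) P2=[0,0,2,8,0,6](7)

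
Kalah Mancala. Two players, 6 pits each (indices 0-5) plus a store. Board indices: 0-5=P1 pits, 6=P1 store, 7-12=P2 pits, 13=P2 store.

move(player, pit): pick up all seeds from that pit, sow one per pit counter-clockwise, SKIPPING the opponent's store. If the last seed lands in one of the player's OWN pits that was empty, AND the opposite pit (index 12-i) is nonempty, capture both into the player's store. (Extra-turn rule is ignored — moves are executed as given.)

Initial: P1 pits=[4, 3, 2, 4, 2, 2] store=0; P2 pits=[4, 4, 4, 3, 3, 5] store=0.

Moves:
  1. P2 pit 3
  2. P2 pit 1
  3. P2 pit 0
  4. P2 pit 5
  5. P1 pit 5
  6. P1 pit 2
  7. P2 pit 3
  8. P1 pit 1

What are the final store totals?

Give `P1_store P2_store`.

Move 1: P2 pit3 -> P1=[4,3,2,4,2,2](0) P2=[4,4,4,0,4,6](1)
Move 2: P2 pit1 -> P1=[4,3,2,4,2,2](0) P2=[4,0,5,1,5,7](1)
Move 3: P2 pit0 -> P1=[4,3,2,4,2,2](0) P2=[0,1,6,2,6,7](1)
Move 4: P2 pit5 -> P1=[5,4,3,5,3,3](0) P2=[0,1,6,2,6,0](2)
Move 5: P1 pit5 -> P1=[5,4,3,5,3,0](1) P2=[1,2,6,2,6,0](2)
Move 6: P1 pit2 -> P1=[5,4,0,6,4,0](3) P2=[0,2,6,2,6,0](2)
Move 7: P2 pit3 -> P1=[0,4,0,6,4,0](3) P2=[0,2,6,0,7,0](8)
Move 8: P1 pit1 -> P1=[0,0,1,7,5,1](3) P2=[0,2,6,0,7,0](8)

Answer: 3 8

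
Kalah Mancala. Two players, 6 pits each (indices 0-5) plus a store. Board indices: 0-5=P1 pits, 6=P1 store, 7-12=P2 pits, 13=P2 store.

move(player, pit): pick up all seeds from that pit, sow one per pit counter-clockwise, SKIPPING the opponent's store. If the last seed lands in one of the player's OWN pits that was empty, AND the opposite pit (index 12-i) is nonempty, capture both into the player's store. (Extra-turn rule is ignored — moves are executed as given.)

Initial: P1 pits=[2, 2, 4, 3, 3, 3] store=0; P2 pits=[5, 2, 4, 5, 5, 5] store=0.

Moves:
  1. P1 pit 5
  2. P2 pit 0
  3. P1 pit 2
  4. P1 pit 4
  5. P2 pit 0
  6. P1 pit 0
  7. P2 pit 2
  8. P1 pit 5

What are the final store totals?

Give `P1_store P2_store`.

Answer: 11 2

Derivation:
Move 1: P1 pit5 -> P1=[2,2,4,3,3,0](1) P2=[6,3,4,5,5,5](0)
Move 2: P2 pit0 -> P1=[2,2,4,3,3,0](1) P2=[0,4,5,6,6,6](1)
Move 3: P1 pit2 -> P1=[2,2,0,4,4,1](2) P2=[0,4,5,6,6,6](1)
Move 4: P1 pit4 -> P1=[2,2,0,4,0,2](3) P2=[1,5,5,6,6,6](1)
Move 5: P2 pit0 -> P1=[2,2,0,4,0,2](3) P2=[0,6,5,6,6,6](1)
Move 6: P1 pit0 -> P1=[0,3,0,4,0,2](10) P2=[0,6,5,0,6,6](1)
Move 7: P2 pit2 -> P1=[1,3,0,4,0,2](10) P2=[0,6,0,1,7,7](2)
Move 8: P1 pit5 -> P1=[1,3,0,4,0,0](11) P2=[1,6,0,1,7,7](2)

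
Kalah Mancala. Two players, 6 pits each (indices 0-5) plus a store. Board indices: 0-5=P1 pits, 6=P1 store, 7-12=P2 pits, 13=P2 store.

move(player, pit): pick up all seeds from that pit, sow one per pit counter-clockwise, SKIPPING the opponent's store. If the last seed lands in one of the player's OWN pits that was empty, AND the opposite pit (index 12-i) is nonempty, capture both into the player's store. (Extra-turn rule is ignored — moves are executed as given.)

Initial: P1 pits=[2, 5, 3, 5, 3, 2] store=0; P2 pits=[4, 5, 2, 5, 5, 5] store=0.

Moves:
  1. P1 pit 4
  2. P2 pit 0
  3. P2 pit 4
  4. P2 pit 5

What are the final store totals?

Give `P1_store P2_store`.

Answer: 1 2

Derivation:
Move 1: P1 pit4 -> P1=[2,5,3,5,0,3](1) P2=[5,5,2,5,5,5](0)
Move 2: P2 pit0 -> P1=[2,5,3,5,0,3](1) P2=[0,6,3,6,6,6](0)
Move 3: P2 pit4 -> P1=[3,6,4,6,0,3](1) P2=[0,6,3,6,0,7](1)
Move 4: P2 pit5 -> P1=[4,7,5,7,1,4](1) P2=[0,6,3,6,0,0](2)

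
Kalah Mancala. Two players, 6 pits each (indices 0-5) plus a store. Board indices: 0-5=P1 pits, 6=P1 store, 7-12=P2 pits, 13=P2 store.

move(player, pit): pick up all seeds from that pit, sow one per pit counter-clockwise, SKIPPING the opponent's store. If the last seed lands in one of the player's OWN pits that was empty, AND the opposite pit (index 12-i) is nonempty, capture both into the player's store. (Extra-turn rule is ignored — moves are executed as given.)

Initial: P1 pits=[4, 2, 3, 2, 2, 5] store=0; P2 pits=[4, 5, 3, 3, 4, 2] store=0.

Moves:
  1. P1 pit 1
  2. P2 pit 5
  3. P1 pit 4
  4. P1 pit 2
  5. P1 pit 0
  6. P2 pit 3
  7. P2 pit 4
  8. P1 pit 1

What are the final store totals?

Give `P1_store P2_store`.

Move 1: P1 pit1 -> P1=[4,0,4,3,2,5](0) P2=[4,5,3,3,4,2](0)
Move 2: P2 pit5 -> P1=[5,0,4,3,2,5](0) P2=[4,5,3,3,4,0](1)
Move 3: P1 pit4 -> P1=[5,0,4,3,0,6](1) P2=[4,5,3,3,4,0](1)
Move 4: P1 pit2 -> P1=[5,0,0,4,1,7](2) P2=[4,5,3,3,4,0](1)
Move 5: P1 pit0 -> P1=[0,1,1,5,2,8](2) P2=[4,5,3,3,4,0](1)
Move 6: P2 pit3 -> P1=[0,1,1,5,2,8](2) P2=[4,5,3,0,5,1](2)
Move 7: P2 pit4 -> P1=[1,2,2,5,2,8](2) P2=[4,5,3,0,0,2](3)
Move 8: P1 pit1 -> P1=[1,0,3,6,2,8](2) P2=[4,5,3,0,0,2](3)

Answer: 2 3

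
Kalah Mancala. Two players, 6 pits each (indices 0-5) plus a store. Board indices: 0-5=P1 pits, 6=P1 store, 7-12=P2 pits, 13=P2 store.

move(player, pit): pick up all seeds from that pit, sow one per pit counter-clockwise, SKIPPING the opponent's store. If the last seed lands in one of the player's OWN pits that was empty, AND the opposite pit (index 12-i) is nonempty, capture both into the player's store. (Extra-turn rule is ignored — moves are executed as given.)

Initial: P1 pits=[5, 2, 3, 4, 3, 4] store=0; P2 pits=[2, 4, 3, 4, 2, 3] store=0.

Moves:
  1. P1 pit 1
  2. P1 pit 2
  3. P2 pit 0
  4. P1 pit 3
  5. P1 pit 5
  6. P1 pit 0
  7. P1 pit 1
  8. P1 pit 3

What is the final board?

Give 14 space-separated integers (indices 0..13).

Answer: 0 0 2 0 7 0 6 0 7 6 5 3 3 0

Derivation:
Move 1: P1 pit1 -> P1=[5,0,4,5,3,4](0) P2=[2,4,3,4,2,3](0)
Move 2: P1 pit2 -> P1=[5,0,0,6,4,5](1) P2=[2,4,3,4,2,3](0)
Move 3: P2 pit0 -> P1=[5,0,0,6,4,5](1) P2=[0,5,4,4,2,3](0)
Move 4: P1 pit3 -> P1=[5,0,0,0,5,6](2) P2=[1,6,5,4,2,3](0)
Move 5: P1 pit5 -> P1=[5,0,0,0,5,0](3) P2=[2,7,6,5,3,3](0)
Move 6: P1 pit0 -> P1=[0,1,1,1,6,0](6) P2=[0,7,6,5,3,3](0)
Move 7: P1 pit1 -> P1=[0,0,2,1,6,0](6) P2=[0,7,6,5,3,3](0)
Move 8: P1 pit3 -> P1=[0,0,2,0,7,0](6) P2=[0,7,6,5,3,3](0)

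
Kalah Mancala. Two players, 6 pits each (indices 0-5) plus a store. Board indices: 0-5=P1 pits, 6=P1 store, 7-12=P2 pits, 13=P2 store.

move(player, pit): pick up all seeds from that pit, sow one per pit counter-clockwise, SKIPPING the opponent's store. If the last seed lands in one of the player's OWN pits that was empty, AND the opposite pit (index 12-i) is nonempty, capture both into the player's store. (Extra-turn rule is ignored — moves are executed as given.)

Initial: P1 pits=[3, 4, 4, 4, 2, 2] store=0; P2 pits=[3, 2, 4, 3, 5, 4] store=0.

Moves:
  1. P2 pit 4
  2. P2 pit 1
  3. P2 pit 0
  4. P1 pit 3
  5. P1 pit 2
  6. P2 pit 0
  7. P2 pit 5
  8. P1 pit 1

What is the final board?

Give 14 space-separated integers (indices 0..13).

Answer: 5 0 2 3 5 5 3 1 2 7 5 0 0 2

Derivation:
Move 1: P2 pit4 -> P1=[4,5,5,4,2,2](0) P2=[3,2,4,3,0,5](1)
Move 2: P2 pit1 -> P1=[4,5,5,4,2,2](0) P2=[3,0,5,4,0,5](1)
Move 3: P2 pit0 -> P1=[4,5,5,4,2,2](0) P2=[0,1,6,5,0,5](1)
Move 4: P1 pit3 -> P1=[4,5,5,0,3,3](1) P2=[1,1,6,5,0,5](1)
Move 5: P1 pit2 -> P1=[4,5,0,1,4,4](2) P2=[2,1,6,5,0,5](1)
Move 6: P2 pit0 -> P1=[4,5,0,1,4,4](2) P2=[0,2,7,5,0,5](1)
Move 7: P2 pit5 -> P1=[5,6,1,2,4,4](2) P2=[0,2,7,5,0,0](2)
Move 8: P1 pit1 -> P1=[5,0,2,3,5,5](3) P2=[1,2,7,5,0,0](2)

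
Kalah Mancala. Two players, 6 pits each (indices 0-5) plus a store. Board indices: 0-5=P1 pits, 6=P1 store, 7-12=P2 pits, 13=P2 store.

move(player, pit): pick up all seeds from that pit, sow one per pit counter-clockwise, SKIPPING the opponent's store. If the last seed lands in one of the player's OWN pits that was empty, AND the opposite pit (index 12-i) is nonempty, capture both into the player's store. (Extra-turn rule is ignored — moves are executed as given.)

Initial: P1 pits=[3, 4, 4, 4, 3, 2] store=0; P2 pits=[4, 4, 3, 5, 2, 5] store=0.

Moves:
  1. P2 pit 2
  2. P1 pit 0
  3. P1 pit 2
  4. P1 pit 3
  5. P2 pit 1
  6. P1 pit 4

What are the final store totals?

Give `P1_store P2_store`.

Answer: 3 1

Derivation:
Move 1: P2 pit2 -> P1=[3,4,4,4,3,2](0) P2=[4,4,0,6,3,6](0)
Move 2: P1 pit0 -> P1=[0,5,5,5,3,2](0) P2=[4,4,0,6,3,6](0)
Move 3: P1 pit2 -> P1=[0,5,0,6,4,3](1) P2=[5,4,0,6,3,6](0)
Move 4: P1 pit3 -> P1=[0,5,0,0,5,4](2) P2=[6,5,1,6,3,6](0)
Move 5: P2 pit1 -> P1=[0,5,0,0,5,4](2) P2=[6,0,2,7,4,7](1)
Move 6: P1 pit4 -> P1=[0,5,0,0,0,5](3) P2=[7,1,3,7,4,7](1)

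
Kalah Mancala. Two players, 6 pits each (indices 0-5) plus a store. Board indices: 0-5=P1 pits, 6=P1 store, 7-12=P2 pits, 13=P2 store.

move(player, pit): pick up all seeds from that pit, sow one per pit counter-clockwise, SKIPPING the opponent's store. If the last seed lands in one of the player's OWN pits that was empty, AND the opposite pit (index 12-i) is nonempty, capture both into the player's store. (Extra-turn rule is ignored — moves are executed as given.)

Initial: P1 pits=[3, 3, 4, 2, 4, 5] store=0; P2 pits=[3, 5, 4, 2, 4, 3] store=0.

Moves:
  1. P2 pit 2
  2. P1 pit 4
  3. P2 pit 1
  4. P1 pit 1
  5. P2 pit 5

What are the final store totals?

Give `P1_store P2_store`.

Move 1: P2 pit2 -> P1=[3,3,4,2,4,5](0) P2=[3,5,0,3,5,4](1)
Move 2: P1 pit4 -> P1=[3,3,4,2,0,6](1) P2=[4,6,0,3,5,4](1)
Move 3: P2 pit1 -> P1=[4,3,4,2,0,6](1) P2=[4,0,1,4,6,5](2)
Move 4: P1 pit1 -> P1=[4,0,5,3,1,6](1) P2=[4,0,1,4,6,5](2)
Move 5: P2 pit5 -> P1=[5,1,6,4,1,6](1) P2=[4,0,1,4,6,0](3)

Answer: 1 3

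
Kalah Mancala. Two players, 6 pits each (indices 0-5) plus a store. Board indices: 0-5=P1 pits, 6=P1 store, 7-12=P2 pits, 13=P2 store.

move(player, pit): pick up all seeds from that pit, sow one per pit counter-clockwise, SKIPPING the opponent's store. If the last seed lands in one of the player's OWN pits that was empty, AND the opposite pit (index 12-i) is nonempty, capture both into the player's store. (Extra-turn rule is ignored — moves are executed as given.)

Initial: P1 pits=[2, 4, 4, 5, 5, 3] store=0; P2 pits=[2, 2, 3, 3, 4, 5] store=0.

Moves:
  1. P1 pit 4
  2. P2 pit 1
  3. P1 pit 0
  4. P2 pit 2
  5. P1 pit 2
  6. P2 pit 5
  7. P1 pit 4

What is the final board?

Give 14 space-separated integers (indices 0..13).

Move 1: P1 pit4 -> P1=[2,4,4,5,0,4](1) P2=[3,3,4,3,4,5](0)
Move 2: P2 pit1 -> P1=[2,4,4,5,0,4](1) P2=[3,0,5,4,5,5](0)
Move 3: P1 pit0 -> P1=[0,5,5,5,0,4](1) P2=[3,0,5,4,5,5](0)
Move 4: P2 pit2 -> P1=[1,5,5,5,0,4](1) P2=[3,0,0,5,6,6](1)
Move 5: P1 pit2 -> P1=[1,5,0,6,1,5](2) P2=[4,0,0,5,6,6](1)
Move 6: P2 pit5 -> P1=[2,6,1,7,2,5](2) P2=[4,0,0,5,6,0](2)
Move 7: P1 pit4 -> P1=[2,6,1,7,0,6](3) P2=[4,0,0,5,6,0](2)

Answer: 2 6 1 7 0 6 3 4 0 0 5 6 0 2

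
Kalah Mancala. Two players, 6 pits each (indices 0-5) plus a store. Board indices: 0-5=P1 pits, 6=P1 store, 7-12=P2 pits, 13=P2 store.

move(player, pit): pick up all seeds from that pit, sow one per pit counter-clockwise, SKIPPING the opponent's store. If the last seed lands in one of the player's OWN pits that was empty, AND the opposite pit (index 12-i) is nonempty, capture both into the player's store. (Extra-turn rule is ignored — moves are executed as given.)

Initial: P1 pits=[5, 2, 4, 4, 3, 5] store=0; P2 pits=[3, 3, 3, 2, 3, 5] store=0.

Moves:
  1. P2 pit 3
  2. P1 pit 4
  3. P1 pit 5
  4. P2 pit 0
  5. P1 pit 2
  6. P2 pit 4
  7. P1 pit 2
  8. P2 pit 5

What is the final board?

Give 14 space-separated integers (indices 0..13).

Answer: 7 4 1 8 2 0 3 0 5 5 2 0 0 5

Derivation:
Move 1: P2 pit3 -> P1=[5,2,4,4,3,5](0) P2=[3,3,3,0,4,6](0)
Move 2: P1 pit4 -> P1=[5,2,4,4,0,6](1) P2=[4,3,3,0,4,6](0)
Move 3: P1 pit5 -> P1=[5,2,4,4,0,0](2) P2=[5,4,4,1,5,6](0)
Move 4: P2 pit0 -> P1=[5,2,4,4,0,0](2) P2=[0,5,5,2,6,7](0)
Move 5: P1 pit2 -> P1=[5,2,0,5,1,1](3) P2=[0,5,5,2,6,7](0)
Move 6: P2 pit4 -> P1=[6,3,1,6,1,1](3) P2=[0,5,5,2,0,8](1)
Move 7: P1 pit2 -> P1=[6,3,0,7,1,1](3) P2=[0,5,5,2,0,8](1)
Move 8: P2 pit5 -> P1=[7,4,1,8,2,0](3) P2=[0,5,5,2,0,0](5)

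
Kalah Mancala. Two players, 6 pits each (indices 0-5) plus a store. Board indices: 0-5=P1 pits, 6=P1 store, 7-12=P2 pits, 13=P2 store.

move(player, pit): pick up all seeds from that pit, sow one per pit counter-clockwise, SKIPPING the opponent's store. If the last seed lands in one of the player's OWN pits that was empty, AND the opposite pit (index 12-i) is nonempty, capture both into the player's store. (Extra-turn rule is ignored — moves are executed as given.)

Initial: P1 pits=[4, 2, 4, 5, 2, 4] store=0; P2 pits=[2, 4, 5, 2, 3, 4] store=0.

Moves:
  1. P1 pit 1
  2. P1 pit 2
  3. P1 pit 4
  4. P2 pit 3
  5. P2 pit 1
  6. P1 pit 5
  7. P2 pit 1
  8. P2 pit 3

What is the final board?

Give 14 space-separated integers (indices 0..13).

Move 1: P1 pit1 -> P1=[4,0,5,6,2,4](0) P2=[2,4,5,2,3,4](0)
Move 2: P1 pit2 -> P1=[4,0,0,7,3,5](1) P2=[3,4,5,2,3,4](0)
Move 3: P1 pit4 -> P1=[4,0,0,7,0,6](2) P2=[4,4,5,2,3,4](0)
Move 4: P2 pit3 -> P1=[4,0,0,7,0,6](2) P2=[4,4,5,0,4,5](0)
Move 5: P2 pit1 -> P1=[4,0,0,7,0,6](2) P2=[4,0,6,1,5,6](0)
Move 6: P1 pit5 -> P1=[4,0,0,7,0,0](3) P2=[5,1,7,2,6,6](0)
Move 7: P2 pit1 -> P1=[4,0,0,7,0,0](3) P2=[5,0,8,2,6,6](0)
Move 8: P2 pit3 -> P1=[4,0,0,7,0,0](3) P2=[5,0,8,0,7,7](0)

Answer: 4 0 0 7 0 0 3 5 0 8 0 7 7 0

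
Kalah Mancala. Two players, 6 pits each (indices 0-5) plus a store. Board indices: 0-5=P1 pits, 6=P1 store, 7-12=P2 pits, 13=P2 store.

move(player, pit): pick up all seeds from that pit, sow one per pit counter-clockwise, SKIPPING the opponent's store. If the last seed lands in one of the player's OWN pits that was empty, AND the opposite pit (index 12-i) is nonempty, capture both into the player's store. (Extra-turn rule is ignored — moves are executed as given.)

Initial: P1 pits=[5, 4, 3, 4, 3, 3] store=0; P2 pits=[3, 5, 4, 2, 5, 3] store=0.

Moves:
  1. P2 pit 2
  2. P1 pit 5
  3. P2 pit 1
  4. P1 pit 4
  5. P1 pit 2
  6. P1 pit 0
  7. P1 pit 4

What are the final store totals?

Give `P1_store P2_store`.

Move 1: P2 pit2 -> P1=[5,4,3,4,3,3](0) P2=[3,5,0,3,6,4](1)
Move 2: P1 pit5 -> P1=[5,4,3,4,3,0](1) P2=[4,6,0,3,6,4](1)
Move 3: P2 pit1 -> P1=[6,4,3,4,3,0](1) P2=[4,0,1,4,7,5](2)
Move 4: P1 pit4 -> P1=[6,4,3,4,0,1](2) P2=[5,0,1,4,7,5](2)
Move 5: P1 pit2 -> P1=[6,4,0,5,1,2](2) P2=[5,0,1,4,7,5](2)
Move 6: P1 pit0 -> P1=[0,5,1,6,2,3](3) P2=[5,0,1,4,7,5](2)
Move 7: P1 pit4 -> P1=[0,5,1,6,0,4](4) P2=[5,0,1,4,7,5](2)

Answer: 4 2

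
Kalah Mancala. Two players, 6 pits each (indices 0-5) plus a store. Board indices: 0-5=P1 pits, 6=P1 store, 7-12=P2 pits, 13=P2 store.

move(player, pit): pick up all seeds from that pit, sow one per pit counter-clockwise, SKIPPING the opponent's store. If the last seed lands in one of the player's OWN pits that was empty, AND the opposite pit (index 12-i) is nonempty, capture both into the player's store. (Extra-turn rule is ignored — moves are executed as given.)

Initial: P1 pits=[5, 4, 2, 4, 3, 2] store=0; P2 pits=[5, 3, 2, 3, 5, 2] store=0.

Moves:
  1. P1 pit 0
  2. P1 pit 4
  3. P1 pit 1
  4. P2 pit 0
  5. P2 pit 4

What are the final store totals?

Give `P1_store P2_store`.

Move 1: P1 pit0 -> P1=[0,5,3,5,4,3](0) P2=[5,3,2,3,5,2](0)
Move 2: P1 pit4 -> P1=[0,5,3,5,0,4](1) P2=[6,4,2,3,5,2](0)
Move 3: P1 pit1 -> P1=[0,0,4,6,1,5](2) P2=[6,4,2,3,5,2](0)
Move 4: P2 pit0 -> P1=[0,0,4,6,1,5](2) P2=[0,5,3,4,6,3](1)
Move 5: P2 pit4 -> P1=[1,1,5,7,1,5](2) P2=[0,5,3,4,0,4](2)

Answer: 2 2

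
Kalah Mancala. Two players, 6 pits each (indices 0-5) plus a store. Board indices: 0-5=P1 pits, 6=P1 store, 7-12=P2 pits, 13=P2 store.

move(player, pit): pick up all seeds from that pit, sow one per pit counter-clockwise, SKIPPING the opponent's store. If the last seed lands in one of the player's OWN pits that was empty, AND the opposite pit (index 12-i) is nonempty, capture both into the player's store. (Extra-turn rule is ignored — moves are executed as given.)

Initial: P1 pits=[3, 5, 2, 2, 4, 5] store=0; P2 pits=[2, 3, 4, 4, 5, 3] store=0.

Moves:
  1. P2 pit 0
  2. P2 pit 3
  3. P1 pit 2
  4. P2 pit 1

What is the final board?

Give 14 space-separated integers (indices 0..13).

Answer: 4 5 0 3 5 5 0 0 0 6 1 7 5 1

Derivation:
Move 1: P2 pit0 -> P1=[3,5,2,2,4,5](0) P2=[0,4,5,4,5,3](0)
Move 2: P2 pit3 -> P1=[4,5,2,2,4,5](0) P2=[0,4,5,0,6,4](1)
Move 3: P1 pit2 -> P1=[4,5,0,3,5,5](0) P2=[0,4,5,0,6,4](1)
Move 4: P2 pit1 -> P1=[4,5,0,3,5,5](0) P2=[0,0,6,1,7,5](1)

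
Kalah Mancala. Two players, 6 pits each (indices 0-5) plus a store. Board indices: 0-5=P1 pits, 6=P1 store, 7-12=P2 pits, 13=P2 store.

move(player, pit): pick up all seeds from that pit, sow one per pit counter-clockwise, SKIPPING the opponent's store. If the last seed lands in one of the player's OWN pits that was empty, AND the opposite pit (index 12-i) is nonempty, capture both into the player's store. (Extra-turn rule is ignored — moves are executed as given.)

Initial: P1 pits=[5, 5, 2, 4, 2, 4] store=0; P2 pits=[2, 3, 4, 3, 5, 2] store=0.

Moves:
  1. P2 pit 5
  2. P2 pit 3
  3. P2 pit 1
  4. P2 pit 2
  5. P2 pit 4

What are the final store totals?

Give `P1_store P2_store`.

Answer: 0 4

Derivation:
Move 1: P2 pit5 -> P1=[6,5,2,4,2,4](0) P2=[2,3,4,3,5,0](1)
Move 2: P2 pit3 -> P1=[6,5,2,4,2,4](0) P2=[2,3,4,0,6,1](2)
Move 3: P2 pit1 -> P1=[6,5,2,4,2,4](0) P2=[2,0,5,1,7,1](2)
Move 4: P2 pit2 -> P1=[7,5,2,4,2,4](0) P2=[2,0,0,2,8,2](3)
Move 5: P2 pit4 -> P1=[8,6,3,5,3,5](0) P2=[2,0,0,2,0,3](4)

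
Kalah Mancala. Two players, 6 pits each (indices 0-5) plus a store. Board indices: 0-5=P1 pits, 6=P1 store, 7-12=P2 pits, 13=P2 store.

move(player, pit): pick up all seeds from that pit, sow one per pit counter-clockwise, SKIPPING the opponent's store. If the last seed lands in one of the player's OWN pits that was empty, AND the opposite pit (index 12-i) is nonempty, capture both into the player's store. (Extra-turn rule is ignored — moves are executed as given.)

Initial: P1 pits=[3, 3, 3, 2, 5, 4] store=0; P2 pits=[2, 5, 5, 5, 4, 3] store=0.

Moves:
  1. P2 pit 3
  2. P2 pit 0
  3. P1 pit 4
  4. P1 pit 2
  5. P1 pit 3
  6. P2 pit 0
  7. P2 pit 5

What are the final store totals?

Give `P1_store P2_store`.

Move 1: P2 pit3 -> P1=[4,4,3,2,5,4](0) P2=[2,5,5,0,5,4](1)
Move 2: P2 pit0 -> P1=[4,4,3,2,5,4](0) P2=[0,6,6,0,5,4](1)
Move 3: P1 pit4 -> P1=[4,4,3,2,0,5](1) P2=[1,7,7,0,5,4](1)
Move 4: P1 pit2 -> P1=[4,4,0,3,1,6](1) P2=[1,7,7,0,5,4](1)
Move 5: P1 pit3 -> P1=[4,4,0,0,2,7](2) P2=[1,7,7,0,5,4](1)
Move 6: P2 pit0 -> P1=[4,4,0,0,2,7](2) P2=[0,8,7,0,5,4](1)
Move 7: P2 pit5 -> P1=[5,5,1,0,2,7](2) P2=[0,8,7,0,5,0](2)

Answer: 2 2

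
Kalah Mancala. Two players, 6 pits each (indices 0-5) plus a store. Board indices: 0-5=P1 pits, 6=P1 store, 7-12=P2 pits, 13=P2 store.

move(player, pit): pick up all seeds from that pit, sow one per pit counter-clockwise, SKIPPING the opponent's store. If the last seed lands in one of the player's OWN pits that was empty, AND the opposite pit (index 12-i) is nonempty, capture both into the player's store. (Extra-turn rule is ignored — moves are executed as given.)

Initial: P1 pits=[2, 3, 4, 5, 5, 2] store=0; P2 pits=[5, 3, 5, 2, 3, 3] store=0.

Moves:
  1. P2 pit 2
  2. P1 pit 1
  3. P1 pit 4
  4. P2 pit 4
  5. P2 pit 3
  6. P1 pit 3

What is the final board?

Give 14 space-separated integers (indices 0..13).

Answer: 5 1 5 0 1 4 2 7 5 2 0 1 6 3

Derivation:
Move 1: P2 pit2 -> P1=[3,3,4,5,5,2](0) P2=[5,3,0,3,4,4](1)
Move 2: P1 pit1 -> P1=[3,0,5,6,6,2](0) P2=[5,3,0,3,4,4](1)
Move 3: P1 pit4 -> P1=[3,0,5,6,0,3](1) P2=[6,4,1,4,4,4](1)
Move 4: P2 pit4 -> P1=[4,1,5,6,0,3](1) P2=[6,4,1,4,0,5](2)
Move 5: P2 pit3 -> P1=[5,1,5,6,0,3](1) P2=[6,4,1,0,1,6](3)
Move 6: P1 pit3 -> P1=[5,1,5,0,1,4](2) P2=[7,5,2,0,1,6](3)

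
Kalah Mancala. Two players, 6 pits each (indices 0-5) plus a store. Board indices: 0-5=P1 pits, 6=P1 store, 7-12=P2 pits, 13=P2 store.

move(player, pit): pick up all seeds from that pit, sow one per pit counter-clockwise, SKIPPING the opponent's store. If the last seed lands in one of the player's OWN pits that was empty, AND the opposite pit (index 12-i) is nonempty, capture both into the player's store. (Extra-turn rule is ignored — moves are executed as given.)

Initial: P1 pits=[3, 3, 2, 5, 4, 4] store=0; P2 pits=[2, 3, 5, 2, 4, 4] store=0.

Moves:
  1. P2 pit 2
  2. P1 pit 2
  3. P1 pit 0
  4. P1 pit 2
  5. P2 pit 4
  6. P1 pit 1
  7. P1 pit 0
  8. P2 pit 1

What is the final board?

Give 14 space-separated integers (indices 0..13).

Answer: 0 0 2 9 7 5 1 2 0 1 4 0 6 4

Derivation:
Move 1: P2 pit2 -> P1=[4,3,2,5,4,4](0) P2=[2,3,0,3,5,5](1)
Move 2: P1 pit2 -> P1=[4,3,0,6,5,4](0) P2=[2,3,0,3,5,5](1)
Move 3: P1 pit0 -> P1=[0,4,1,7,6,4](0) P2=[2,3,0,3,5,5](1)
Move 4: P1 pit2 -> P1=[0,4,0,8,6,4](0) P2=[2,3,0,3,5,5](1)
Move 5: P2 pit4 -> P1=[1,5,1,8,6,4](0) P2=[2,3,0,3,0,6](2)
Move 6: P1 pit1 -> P1=[1,0,2,9,7,5](1) P2=[2,3,0,3,0,6](2)
Move 7: P1 pit0 -> P1=[0,1,2,9,7,5](1) P2=[2,3,0,3,0,6](2)
Move 8: P2 pit1 -> P1=[0,0,2,9,7,5](1) P2=[2,0,1,4,0,6](4)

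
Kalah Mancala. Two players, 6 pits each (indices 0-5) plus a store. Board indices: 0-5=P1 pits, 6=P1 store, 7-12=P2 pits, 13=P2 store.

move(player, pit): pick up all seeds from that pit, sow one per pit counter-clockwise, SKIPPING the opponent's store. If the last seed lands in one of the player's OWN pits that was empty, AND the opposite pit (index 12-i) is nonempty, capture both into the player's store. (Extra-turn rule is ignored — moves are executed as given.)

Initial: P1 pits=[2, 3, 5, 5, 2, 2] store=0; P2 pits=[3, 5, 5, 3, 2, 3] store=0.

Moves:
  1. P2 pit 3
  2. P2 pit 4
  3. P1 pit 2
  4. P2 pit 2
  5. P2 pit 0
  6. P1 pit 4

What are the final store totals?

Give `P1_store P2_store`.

Answer: 2 3

Derivation:
Move 1: P2 pit3 -> P1=[2,3,5,5,2,2](0) P2=[3,5,5,0,3,4](1)
Move 2: P2 pit4 -> P1=[3,3,5,5,2,2](0) P2=[3,5,5,0,0,5](2)
Move 3: P1 pit2 -> P1=[3,3,0,6,3,3](1) P2=[4,5,5,0,0,5](2)
Move 4: P2 pit2 -> P1=[4,3,0,6,3,3](1) P2=[4,5,0,1,1,6](3)
Move 5: P2 pit0 -> P1=[4,3,0,6,3,3](1) P2=[0,6,1,2,2,6](3)
Move 6: P1 pit4 -> P1=[4,3,0,6,0,4](2) P2=[1,6,1,2,2,6](3)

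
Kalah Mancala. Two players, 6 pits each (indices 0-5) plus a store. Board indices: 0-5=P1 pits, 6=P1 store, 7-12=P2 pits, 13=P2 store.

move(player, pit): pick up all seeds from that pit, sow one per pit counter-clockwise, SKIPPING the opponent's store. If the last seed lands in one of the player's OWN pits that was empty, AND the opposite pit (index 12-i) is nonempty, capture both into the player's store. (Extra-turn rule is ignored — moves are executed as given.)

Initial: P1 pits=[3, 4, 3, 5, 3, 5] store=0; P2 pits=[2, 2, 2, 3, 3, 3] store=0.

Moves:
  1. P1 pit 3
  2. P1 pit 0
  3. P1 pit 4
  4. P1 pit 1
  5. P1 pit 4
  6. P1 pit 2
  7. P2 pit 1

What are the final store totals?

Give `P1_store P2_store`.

Move 1: P1 pit3 -> P1=[3,4,3,0,4,6](1) P2=[3,3,2,3,3,3](0)
Move 2: P1 pit0 -> P1=[0,5,4,0,4,6](4) P2=[3,3,0,3,3,3](0)
Move 3: P1 pit4 -> P1=[0,5,4,0,0,7](5) P2=[4,4,0,3,3,3](0)
Move 4: P1 pit1 -> P1=[0,0,5,1,1,8](6) P2=[4,4,0,3,3,3](0)
Move 5: P1 pit4 -> P1=[0,0,5,1,0,9](6) P2=[4,4,0,3,3,3](0)
Move 6: P1 pit2 -> P1=[0,0,0,2,1,10](7) P2=[5,4,0,3,3,3](0)
Move 7: P2 pit1 -> P1=[0,0,0,2,1,10](7) P2=[5,0,1,4,4,4](0)

Answer: 7 0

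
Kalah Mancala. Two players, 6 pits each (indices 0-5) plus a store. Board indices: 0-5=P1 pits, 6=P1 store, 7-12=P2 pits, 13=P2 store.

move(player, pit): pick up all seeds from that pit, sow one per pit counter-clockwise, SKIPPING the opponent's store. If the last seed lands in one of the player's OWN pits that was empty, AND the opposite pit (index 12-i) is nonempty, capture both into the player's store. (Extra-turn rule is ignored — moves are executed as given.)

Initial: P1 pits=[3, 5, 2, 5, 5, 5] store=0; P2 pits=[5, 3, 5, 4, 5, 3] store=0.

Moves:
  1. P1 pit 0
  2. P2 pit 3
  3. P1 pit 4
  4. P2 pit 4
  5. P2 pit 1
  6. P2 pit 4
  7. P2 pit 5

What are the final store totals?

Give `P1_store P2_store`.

Move 1: P1 pit0 -> P1=[0,6,3,6,5,5](0) P2=[5,3,5,4,5,3](0)
Move 2: P2 pit3 -> P1=[1,6,3,6,5,5](0) P2=[5,3,5,0,6,4](1)
Move 3: P1 pit4 -> P1=[1,6,3,6,0,6](1) P2=[6,4,6,0,6,4](1)
Move 4: P2 pit4 -> P1=[2,7,4,7,0,6](1) P2=[6,4,6,0,0,5](2)
Move 5: P2 pit1 -> P1=[2,7,4,7,0,6](1) P2=[6,0,7,1,1,6](2)
Move 6: P2 pit4 -> P1=[2,7,4,7,0,6](1) P2=[6,0,7,1,0,7](2)
Move 7: P2 pit5 -> P1=[3,8,5,8,1,7](1) P2=[6,0,7,1,0,0](3)

Answer: 1 3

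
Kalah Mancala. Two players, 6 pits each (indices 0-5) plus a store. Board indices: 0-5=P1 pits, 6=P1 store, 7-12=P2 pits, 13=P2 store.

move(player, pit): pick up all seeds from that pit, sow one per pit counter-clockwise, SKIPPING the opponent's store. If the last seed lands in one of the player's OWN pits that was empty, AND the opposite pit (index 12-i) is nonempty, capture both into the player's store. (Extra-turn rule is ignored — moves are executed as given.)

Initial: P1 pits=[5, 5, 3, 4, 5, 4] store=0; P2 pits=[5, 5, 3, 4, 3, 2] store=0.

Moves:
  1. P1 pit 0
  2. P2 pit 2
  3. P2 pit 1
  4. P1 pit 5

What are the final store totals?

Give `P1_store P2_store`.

Move 1: P1 pit0 -> P1=[0,6,4,5,6,5](0) P2=[5,5,3,4,3,2](0)
Move 2: P2 pit2 -> P1=[0,6,4,5,6,5](0) P2=[5,5,0,5,4,3](0)
Move 3: P2 pit1 -> P1=[0,6,4,5,6,5](0) P2=[5,0,1,6,5,4](1)
Move 4: P1 pit5 -> P1=[0,6,4,5,6,0](1) P2=[6,1,2,7,5,4](1)

Answer: 1 1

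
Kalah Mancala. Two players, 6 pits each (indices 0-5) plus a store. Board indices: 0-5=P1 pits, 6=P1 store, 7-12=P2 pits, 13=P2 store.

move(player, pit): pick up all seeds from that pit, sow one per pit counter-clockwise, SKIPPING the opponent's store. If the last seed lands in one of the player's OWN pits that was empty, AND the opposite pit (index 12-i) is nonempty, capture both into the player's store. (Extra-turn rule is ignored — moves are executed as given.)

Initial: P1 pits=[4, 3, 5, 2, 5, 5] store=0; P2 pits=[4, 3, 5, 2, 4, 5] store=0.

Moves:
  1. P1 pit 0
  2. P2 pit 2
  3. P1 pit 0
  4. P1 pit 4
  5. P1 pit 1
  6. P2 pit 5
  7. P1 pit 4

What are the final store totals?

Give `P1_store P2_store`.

Move 1: P1 pit0 -> P1=[0,4,6,3,6,5](0) P2=[4,3,5,2,4,5](0)
Move 2: P2 pit2 -> P1=[1,4,6,3,6,5](0) P2=[4,3,0,3,5,6](1)
Move 3: P1 pit0 -> P1=[0,5,6,3,6,5](0) P2=[4,3,0,3,5,6](1)
Move 4: P1 pit4 -> P1=[0,5,6,3,0,6](1) P2=[5,4,1,4,5,6](1)
Move 5: P1 pit1 -> P1=[0,0,7,4,1,7](2) P2=[5,4,1,4,5,6](1)
Move 6: P2 pit5 -> P1=[1,1,8,5,2,7](2) P2=[5,4,1,4,5,0](2)
Move 7: P1 pit4 -> P1=[1,1,8,5,0,8](3) P2=[5,4,1,4,5,0](2)

Answer: 3 2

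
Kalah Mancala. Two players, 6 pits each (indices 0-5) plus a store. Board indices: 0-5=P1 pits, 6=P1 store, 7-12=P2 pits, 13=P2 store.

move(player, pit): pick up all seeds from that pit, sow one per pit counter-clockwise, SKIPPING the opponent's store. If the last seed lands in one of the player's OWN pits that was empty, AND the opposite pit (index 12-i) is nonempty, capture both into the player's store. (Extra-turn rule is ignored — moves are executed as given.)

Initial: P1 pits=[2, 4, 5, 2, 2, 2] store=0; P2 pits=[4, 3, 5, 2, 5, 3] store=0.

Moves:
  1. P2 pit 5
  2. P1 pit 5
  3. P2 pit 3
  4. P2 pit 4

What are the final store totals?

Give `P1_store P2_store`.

Move 1: P2 pit5 -> P1=[3,5,5,2,2,2](0) P2=[4,3,5,2,5,0](1)
Move 2: P1 pit5 -> P1=[3,5,5,2,2,0](1) P2=[5,3,5,2,5,0](1)
Move 3: P2 pit3 -> P1=[0,5,5,2,2,0](1) P2=[5,3,5,0,6,0](5)
Move 4: P2 pit4 -> P1=[1,6,6,3,2,0](1) P2=[5,3,5,0,0,1](6)

Answer: 1 6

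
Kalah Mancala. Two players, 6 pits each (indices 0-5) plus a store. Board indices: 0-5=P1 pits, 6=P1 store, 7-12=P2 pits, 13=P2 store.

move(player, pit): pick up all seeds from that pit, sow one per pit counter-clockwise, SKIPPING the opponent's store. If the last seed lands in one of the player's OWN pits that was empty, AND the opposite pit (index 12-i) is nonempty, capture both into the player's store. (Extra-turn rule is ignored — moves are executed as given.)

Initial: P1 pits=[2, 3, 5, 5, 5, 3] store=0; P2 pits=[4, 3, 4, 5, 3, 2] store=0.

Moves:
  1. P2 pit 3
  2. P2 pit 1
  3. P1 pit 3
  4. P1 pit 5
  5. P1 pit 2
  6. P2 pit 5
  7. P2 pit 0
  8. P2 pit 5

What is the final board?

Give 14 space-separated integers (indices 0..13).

Move 1: P2 pit3 -> P1=[3,4,5,5,5,3](0) P2=[4,3,4,0,4,3](1)
Move 2: P2 pit1 -> P1=[3,4,5,5,5,3](0) P2=[4,0,5,1,5,3](1)
Move 3: P1 pit3 -> P1=[3,4,5,0,6,4](1) P2=[5,1,5,1,5,3](1)
Move 4: P1 pit5 -> P1=[3,4,5,0,6,0](2) P2=[6,2,6,1,5,3](1)
Move 5: P1 pit2 -> P1=[3,4,0,1,7,1](3) P2=[7,2,6,1,5,3](1)
Move 6: P2 pit5 -> P1=[4,5,0,1,7,1](3) P2=[7,2,6,1,5,0](2)
Move 7: P2 pit0 -> P1=[5,5,0,1,7,1](3) P2=[0,3,7,2,6,1](3)
Move 8: P2 pit5 -> P1=[5,5,0,1,7,1](3) P2=[0,3,7,2,6,0](4)

Answer: 5 5 0 1 7 1 3 0 3 7 2 6 0 4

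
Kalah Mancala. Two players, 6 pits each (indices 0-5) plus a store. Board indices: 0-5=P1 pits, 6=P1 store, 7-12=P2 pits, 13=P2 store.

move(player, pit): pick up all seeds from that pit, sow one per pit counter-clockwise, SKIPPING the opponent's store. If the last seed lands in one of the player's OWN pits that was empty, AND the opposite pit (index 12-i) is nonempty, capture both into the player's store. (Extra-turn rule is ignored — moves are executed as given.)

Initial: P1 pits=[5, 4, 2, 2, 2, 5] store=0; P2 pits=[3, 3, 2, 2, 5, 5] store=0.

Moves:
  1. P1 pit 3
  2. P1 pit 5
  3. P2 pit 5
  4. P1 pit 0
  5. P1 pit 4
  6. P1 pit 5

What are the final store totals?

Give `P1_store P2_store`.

Move 1: P1 pit3 -> P1=[5,4,2,0,3,6](0) P2=[3,3,2,2,5,5](0)
Move 2: P1 pit5 -> P1=[5,4,2,0,3,0](1) P2=[4,4,3,3,6,5](0)
Move 3: P2 pit5 -> P1=[6,5,3,1,3,0](1) P2=[4,4,3,3,6,0](1)
Move 4: P1 pit0 -> P1=[0,6,4,2,4,1](2) P2=[4,4,3,3,6,0](1)
Move 5: P1 pit4 -> P1=[0,6,4,2,0,2](3) P2=[5,5,3,3,6,0](1)
Move 6: P1 pit5 -> P1=[0,6,4,2,0,0](4) P2=[6,5,3,3,6,0](1)

Answer: 4 1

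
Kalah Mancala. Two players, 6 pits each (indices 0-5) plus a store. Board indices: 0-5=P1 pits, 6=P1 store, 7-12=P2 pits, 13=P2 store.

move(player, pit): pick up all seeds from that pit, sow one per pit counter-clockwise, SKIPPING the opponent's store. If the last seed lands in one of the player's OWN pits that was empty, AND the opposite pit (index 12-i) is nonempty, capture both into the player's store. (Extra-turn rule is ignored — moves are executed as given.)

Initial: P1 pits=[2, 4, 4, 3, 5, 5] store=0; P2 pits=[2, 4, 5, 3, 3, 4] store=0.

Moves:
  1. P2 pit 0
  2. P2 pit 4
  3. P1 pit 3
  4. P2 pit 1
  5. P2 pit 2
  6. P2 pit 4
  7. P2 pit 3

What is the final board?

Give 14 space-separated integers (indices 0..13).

Answer: 5 6 5 0 6 6 1 0 0 0 0 1 9 5

Derivation:
Move 1: P2 pit0 -> P1=[2,4,4,3,5,5](0) P2=[0,5,6,3,3,4](0)
Move 2: P2 pit4 -> P1=[3,4,4,3,5,5](0) P2=[0,5,6,3,0,5](1)
Move 3: P1 pit3 -> P1=[3,4,4,0,6,6](1) P2=[0,5,6,3,0,5](1)
Move 4: P2 pit1 -> P1=[3,4,4,0,6,6](1) P2=[0,0,7,4,1,6](2)
Move 5: P2 pit2 -> P1=[4,5,5,0,6,6](1) P2=[0,0,0,5,2,7](3)
Move 6: P2 pit4 -> P1=[4,5,5,0,6,6](1) P2=[0,0,0,5,0,8](4)
Move 7: P2 pit3 -> P1=[5,6,5,0,6,6](1) P2=[0,0,0,0,1,9](5)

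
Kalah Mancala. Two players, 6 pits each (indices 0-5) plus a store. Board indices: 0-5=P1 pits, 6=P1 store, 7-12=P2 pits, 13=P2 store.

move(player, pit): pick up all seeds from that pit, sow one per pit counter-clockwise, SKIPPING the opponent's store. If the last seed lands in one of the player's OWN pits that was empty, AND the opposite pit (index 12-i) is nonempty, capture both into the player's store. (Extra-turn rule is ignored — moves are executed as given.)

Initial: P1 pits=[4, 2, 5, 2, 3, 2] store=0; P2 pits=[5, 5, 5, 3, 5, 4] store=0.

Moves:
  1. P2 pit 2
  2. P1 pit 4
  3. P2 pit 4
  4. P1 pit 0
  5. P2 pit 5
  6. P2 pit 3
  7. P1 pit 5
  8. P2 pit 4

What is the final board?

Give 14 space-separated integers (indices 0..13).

Answer: 2 5 8 5 2 0 3 7 6 1 0 0 2 4

Derivation:
Move 1: P2 pit2 -> P1=[5,2,5,2,3,2](0) P2=[5,5,0,4,6,5](1)
Move 2: P1 pit4 -> P1=[5,2,5,2,0,3](1) P2=[6,5,0,4,6,5](1)
Move 3: P2 pit4 -> P1=[6,3,6,3,0,3](1) P2=[6,5,0,4,0,6](2)
Move 4: P1 pit0 -> P1=[0,4,7,4,1,4](2) P2=[6,5,0,4,0,6](2)
Move 5: P2 pit5 -> P1=[1,5,8,5,2,4](2) P2=[6,5,0,4,0,0](3)
Move 6: P2 pit3 -> P1=[2,5,8,5,2,4](2) P2=[6,5,0,0,1,1](4)
Move 7: P1 pit5 -> P1=[2,5,8,5,2,0](3) P2=[7,6,1,0,1,1](4)
Move 8: P2 pit4 -> P1=[2,5,8,5,2,0](3) P2=[7,6,1,0,0,2](4)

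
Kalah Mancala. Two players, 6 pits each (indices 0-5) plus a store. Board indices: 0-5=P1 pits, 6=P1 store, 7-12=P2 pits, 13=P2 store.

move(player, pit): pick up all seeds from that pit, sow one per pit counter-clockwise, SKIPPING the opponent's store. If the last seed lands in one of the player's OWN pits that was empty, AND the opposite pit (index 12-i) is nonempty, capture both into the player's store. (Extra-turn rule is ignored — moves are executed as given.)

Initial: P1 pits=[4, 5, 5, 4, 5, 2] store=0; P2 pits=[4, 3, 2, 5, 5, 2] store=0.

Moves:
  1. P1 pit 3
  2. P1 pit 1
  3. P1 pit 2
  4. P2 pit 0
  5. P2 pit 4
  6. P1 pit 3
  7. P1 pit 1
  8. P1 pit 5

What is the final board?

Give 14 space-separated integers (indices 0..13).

Move 1: P1 pit3 -> P1=[4,5,5,0,6,3](1) P2=[5,3,2,5,5,2](0)
Move 2: P1 pit1 -> P1=[4,0,6,1,7,4](2) P2=[5,3,2,5,5,2](0)
Move 3: P1 pit2 -> P1=[4,0,0,2,8,5](3) P2=[6,4,2,5,5,2](0)
Move 4: P2 pit0 -> P1=[4,0,0,2,8,5](3) P2=[0,5,3,6,6,3](1)
Move 5: P2 pit4 -> P1=[5,1,1,3,8,5](3) P2=[0,5,3,6,0,4](2)
Move 6: P1 pit3 -> P1=[5,1,1,0,9,6](4) P2=[0,5,3,6,0,4](2)
Move 7: P1 pit1 -> P1=[5,0,2,0,9,6](4) P2=[0,5,3,6,0,4](2)
Move 8: P1 pit5 -> P1=[5,0,2,0,9,0](5) P2=[1,6,4,7,1,4](2)

Answer: 5 0 2 0 9 0 5 1 6 4 7 1 4 2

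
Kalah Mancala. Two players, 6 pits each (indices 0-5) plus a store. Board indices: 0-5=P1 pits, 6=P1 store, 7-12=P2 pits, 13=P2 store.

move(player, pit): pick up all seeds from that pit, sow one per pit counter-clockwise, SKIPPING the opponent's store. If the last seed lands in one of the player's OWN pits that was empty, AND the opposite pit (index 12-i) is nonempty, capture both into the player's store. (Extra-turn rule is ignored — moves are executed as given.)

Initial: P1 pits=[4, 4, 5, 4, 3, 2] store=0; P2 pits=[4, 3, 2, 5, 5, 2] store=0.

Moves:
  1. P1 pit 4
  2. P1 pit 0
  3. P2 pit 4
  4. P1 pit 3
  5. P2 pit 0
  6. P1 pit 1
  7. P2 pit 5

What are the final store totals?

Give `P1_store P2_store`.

Move 1: P1 pit4 -> P1=[4,4,5,4,0,3](1) P2=[5,3,2,5,5,2](0)
Move 2: P1 pit0 -> P1=[0,5,6,5,0,3](5) P2=[5,0,2,5,5,2](0)
Move 3: P2 pit4 -> P1=[1,6,7,5,0,3](5) P2=[5,0,2,5,0,3](1)
Move 4: P1 pit3 -> P1=[1,6,7,0,1,4](6) P2=[6,1,2,5,0,3](1)
Move 5: P2 pit0 -> P1=[1,6,7,0,1,4](6) P2=[0,2,3,6,1,4](2)
Move 6: P1 pit1 -> P1=[1,0,8,1,2,5](7) P2=[1,2,3,6,1,4](2)
Move 7: P2 pit5 -> P1=[2,1,9,1,2,5](7) P2=[1,2,3,6,1,0](3)

Answer: 7 3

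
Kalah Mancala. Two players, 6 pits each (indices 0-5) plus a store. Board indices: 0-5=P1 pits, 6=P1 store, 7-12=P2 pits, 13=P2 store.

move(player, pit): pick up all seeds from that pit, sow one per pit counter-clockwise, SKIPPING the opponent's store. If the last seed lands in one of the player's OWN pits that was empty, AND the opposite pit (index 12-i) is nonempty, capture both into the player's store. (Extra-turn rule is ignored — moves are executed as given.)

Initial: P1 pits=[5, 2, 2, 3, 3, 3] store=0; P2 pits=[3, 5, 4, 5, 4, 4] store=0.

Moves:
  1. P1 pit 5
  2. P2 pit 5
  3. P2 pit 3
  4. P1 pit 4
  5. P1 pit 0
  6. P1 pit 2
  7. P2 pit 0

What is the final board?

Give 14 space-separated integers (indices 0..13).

Answer: 0 5 0 5 2 3 4 0 7 5 1 6 2 3

Derivation:
Move 1: P1 pit5 -> P1=[5,2,2,3,3,0](1) P2=[4,6,4,5,4,4](0)
Move 2: P2 pit5 -> P1=[6,3,3,3,3,0](1) P2=[4,6,4,5,4,0](1)
Move 3: P2 pit3 -> P1=[7,4,3,3,3,0](1) P2=[4,6,4,0,5,1](2)
Move 4: P1 pit4 -> P1=[7,4,3,3,0,1](2) P2=[5,6,4,0,5,1](2)
Move 5: P1 pit0 -> P1=[0,5,4,4,1,2](3) P2=[6,6,4,0,5,1](2)
Move 6: P1 pit2 -> P1=[0,5,0,5,2,3](4) P2=[6,6,4,0,5,1](2)
Move 7: P2 pit0 -> P1=[0,5,0,5,2,3](4) P2=[0,7,5,1,6,2](3)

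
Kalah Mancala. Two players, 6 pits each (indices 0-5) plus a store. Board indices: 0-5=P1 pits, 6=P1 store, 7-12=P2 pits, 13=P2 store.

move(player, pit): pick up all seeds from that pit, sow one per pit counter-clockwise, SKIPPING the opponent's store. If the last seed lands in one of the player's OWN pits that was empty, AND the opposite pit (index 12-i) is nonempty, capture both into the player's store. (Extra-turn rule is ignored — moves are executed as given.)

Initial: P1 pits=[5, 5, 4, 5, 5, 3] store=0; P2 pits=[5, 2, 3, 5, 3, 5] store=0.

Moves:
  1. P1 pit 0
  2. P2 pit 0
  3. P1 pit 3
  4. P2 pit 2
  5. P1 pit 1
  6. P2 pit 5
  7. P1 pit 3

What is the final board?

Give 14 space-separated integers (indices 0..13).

Answer: 2 1 7 0 10 8 2 2 4 0 7 5 0 2

Derivation:
Move 1: P1 pit0 -> P1=[0,6,5,6,6,4](0) P2=[5,2,3,5,3,5](0)
Move 2: P2 pit0 -> P1=[0,6,5,6,6,4](0) P2=[0,3,4,6,4,6](0)
Move 3: P1 pit3 -> P1=[0,6,5,0,7,5](1) P2=[1,4,5,6,4,6](0)
Move 4: P2 pit2 -> P1=[1,6,5,0,7,5](1) P2=[1,4,0,7,5,7](1)
Move 5: P1 pit1 -> P1=[1,0,6,1,8,6](2) P2=[2,4,0,7,5,7](1)
Move 6: P2 pit5 -> P1=[2,1,7,2,9,7](2) P2=[2,4,0,7,5,0](2)
Move 7: P1 pit3 -> P1=[2,1,7,0,10,8](2) P2=[2,4,0,7,5,0](2)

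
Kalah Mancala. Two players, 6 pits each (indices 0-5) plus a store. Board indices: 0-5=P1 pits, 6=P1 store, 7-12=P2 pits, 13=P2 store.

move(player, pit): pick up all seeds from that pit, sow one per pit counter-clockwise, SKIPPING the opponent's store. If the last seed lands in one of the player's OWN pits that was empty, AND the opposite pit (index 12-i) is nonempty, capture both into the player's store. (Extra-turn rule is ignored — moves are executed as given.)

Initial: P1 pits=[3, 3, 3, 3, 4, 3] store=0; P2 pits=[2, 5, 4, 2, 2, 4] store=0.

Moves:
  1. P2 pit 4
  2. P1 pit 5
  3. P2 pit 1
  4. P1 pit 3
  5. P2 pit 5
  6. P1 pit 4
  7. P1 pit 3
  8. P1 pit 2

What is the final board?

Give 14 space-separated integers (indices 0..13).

Move 1: P2 pit4 -> P1=[3,3,3,3,4,3](0) P2=[2,5,4,2,0,5](1)
Move 2: P1 pit5 -> P1=[3,3,3,3,4,0](1) P2=[3,6,4,2,0,5](1)
Move 3: P2 pit1 -> P1=[4,3,3,3,4,0](1) P2=[3,0,5,3,1,6](2)
Move 4: P1 pit3 -> P1=[4,3,3,0,5,1](2) P2=[3,0,5,3,1,6](2)
Move 5: P2 pit5 -> P1=[5,4,4,1,6,1](2) P2=[3,0,5,3,1,0](3)
Move 6: P1 pit4 -> P1=[5,4,4,1,0,2](3) P2=[4,1,6,4,1,0](3)
Move 7: P1 pit3 -> P1=[5,4,4,0,0,2](5) P2=[4,0,6,4,1,0](3)
Move 8: P1 pit2 -> P1=[5,4,0,1,1,3](6) P2=[4,0,6,4,1,0](3)

Answer: 5 4 0 1 1 3 6 4 0 6 4 1 0 3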